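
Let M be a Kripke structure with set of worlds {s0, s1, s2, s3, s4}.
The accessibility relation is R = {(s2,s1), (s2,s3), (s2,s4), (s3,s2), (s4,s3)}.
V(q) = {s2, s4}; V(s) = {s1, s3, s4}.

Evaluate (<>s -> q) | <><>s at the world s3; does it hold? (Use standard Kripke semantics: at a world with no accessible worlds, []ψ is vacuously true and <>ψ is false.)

Yes

Recall that <>ψ holds at a world iff ψ holds at some accessible world.
At s3: <>s -> q is true, <><>s is true, so (<>s -> q) | <><>s is true.
  At s3: <>s is false, q is false, so <>s -> q is true.
    At s3: <>s requires s at some successor in {s2}.
      At s2: s is false.
    So <>s is false at s3.
  At s3: <><>s requires <>s at some successor in {s2}.
    <>s holds at s2, so <><>s is true at s3.
      At s2: <>s requires s at some successor in {s1, s3, s4}.
        s holds at s1, so <>s is true at s2.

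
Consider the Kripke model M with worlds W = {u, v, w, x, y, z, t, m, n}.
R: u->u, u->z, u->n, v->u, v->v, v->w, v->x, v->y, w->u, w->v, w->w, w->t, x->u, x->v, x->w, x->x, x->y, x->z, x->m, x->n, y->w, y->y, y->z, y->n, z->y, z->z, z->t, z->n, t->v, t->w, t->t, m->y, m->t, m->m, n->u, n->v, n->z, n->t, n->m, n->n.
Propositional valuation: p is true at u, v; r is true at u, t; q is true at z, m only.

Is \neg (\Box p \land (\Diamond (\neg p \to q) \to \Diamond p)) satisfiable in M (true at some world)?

Recall that \Box ψ holds at a world iff ψ holds at every accessible world, and \Diamond ψ holds iff ψ holds at some accessible world.
Let φ = \neg (\Box p \land (\Diamond (\neg p \to q) \to \Diamond p)). Evaluate φ at each world:
  u (successors {u, z, n}): φ is true.
  v (successors {u, v, w, x, y}): φ is true.
  w (successors {u, v, w, t}): φ is true.
  x (successors {u, v, w, x, y, z, m, n}): φ is true.
  y (successors {w, y, z, n}): φ is true.
  z (successors {y, z, t, n}): φ is true.
  t (successors {v, w, t}): φ is true.
  m (successors {y, t, m}): φ is true.
  n (successors {u, v, z, t, m, n}): φ is true.
Detail at u (witness):
  At u: \Box p \land (\Diamond (\neg p \to q) \to \Diamond p) is false, so \neg (\Box p \land (\Diamond (\neg p \to q) \to \Diamond p)) is true.
    At u: \Box p is false, \Diamond (\neg p \to q) \to \Diamond p is true, so \Box p \land (\Diamond (\neg p \to q) \to \Diamond p) is false.
      At u: \Box p requires p at every successor {u, z, n}.
        p fails at z, so \Box p is false at u.
      At u: \Diamond (\neg p \to q) is true, \Diamond p is true, so \Diamond (\neg p \to q) \to \Diamond p is true.

Yes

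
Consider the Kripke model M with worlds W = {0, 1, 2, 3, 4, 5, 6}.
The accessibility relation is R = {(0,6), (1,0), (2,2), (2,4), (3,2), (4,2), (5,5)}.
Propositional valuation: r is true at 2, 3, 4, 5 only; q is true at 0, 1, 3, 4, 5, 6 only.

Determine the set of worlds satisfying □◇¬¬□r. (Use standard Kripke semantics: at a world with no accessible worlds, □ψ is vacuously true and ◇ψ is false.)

1, 2, 3, 4, 5, 6

Recall that □ψ holds at a world iff ψ holds at every accessible world, and ◇ψ holds iff ψ holds at some accessible world.
Let φ = □◇¬¬□r. Evaluate φ at each world:
  0 (successors {6}): φ is false.
  1 (successors {0}): φ is true.
  2 (successors {2, 4}): φ is true.
  3 (successors {2}): φ is true.
  4 (successors {2}): φ is true.
  5 (successors {5}): φ is true.
  6 (successors ∅): φ is true.
For instance, at 1:
  At 1: □◇¬¬□r requires ◇¬¬□r at every successor {0}.
      At 0: ◇¬¬□r requires ¬¬□r at some successor in {6}.
        ¬¬□r holds at 6, so ◇¬¬□r is true at 0.
  So □◇¬¬□r is true at 1.
Satisfying worlds: {1, 2, 3, 4, 5, 6}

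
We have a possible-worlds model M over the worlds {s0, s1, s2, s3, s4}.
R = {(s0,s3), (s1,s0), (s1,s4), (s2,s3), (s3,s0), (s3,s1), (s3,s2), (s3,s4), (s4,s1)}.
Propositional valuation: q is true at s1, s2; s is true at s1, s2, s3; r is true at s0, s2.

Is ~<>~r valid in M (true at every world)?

No

Let φ = ~<>~r. Evaluate φ at each world:
  s0 (successors {s3}): φ is false.
  s1 (successors {s0, s4}): φ is false.
  s2 (successors {s3}): φ is false.
  s3 (successors {s0, s1, s2, s4}): φ is false.
  s4 (successors {s1}): φ is false.
Detail at s0 (counterexample):
  At s0: <>~r is true, so ~<>~r is false.
    At s0: <>~r requires ~r at some successor in {s3}.
      ~r holds at s3, so <>~r is true at s0.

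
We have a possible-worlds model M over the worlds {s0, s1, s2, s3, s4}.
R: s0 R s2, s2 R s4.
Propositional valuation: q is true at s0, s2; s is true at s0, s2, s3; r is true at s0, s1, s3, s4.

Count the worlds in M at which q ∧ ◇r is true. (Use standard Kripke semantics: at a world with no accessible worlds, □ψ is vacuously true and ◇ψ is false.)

1

Recall that ◇ψ holds at a world iff ψ holds at some accessible world.
Let φ = q ∧ ◇r. Evaluate φ at each world:
  s0 (successors {s2}): φ is false.
  s1 (successors ∅): φ is false.
  s2 (successors {s4}): φ is true.
  s3 (successors ∅): φ is false.
  s4 (successors ∅): φ is false.
For instance, at s2:
  At s2: q is true, ◇r is true, so q ∧ ◇r is true.
    At s2: ◇r requires r at some successor in {s4}.
      r holds at s4, so ◇r is true at s2.
Satisfying worlds: {s2}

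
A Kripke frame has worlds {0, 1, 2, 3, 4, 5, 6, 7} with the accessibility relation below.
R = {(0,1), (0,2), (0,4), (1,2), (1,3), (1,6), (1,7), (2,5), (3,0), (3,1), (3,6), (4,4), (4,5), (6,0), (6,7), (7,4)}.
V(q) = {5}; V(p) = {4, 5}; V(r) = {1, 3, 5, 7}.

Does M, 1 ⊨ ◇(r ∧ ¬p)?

Recall that ◇ψ holds at a world iff ψ holds at some accessible world.
At 1: ◇(r ∧ ¬p) requires r ∧ ¬p at some successor in {2, 3, 6, 7}.
  r ∧ ¬p holds at 3, so ◇(r ∧ ¬p) is true at 1.

Yes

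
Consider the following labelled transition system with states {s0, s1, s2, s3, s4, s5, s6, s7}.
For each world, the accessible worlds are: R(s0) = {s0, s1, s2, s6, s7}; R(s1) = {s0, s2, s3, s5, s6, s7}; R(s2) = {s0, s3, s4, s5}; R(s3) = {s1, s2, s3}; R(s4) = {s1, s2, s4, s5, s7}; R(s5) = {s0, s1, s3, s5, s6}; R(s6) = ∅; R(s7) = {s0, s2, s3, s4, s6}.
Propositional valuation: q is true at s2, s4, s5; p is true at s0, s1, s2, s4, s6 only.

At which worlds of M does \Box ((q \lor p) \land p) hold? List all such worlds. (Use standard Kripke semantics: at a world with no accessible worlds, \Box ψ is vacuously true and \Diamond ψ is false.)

s6

Let φ = \Box ((q \lor p) \land p). Evaluate φ at each world:
  s0 (successors {s0, s1, s2, s6, s7}): φ is false.
  s1 (successors {s0, s2, s3, s5, s6, s7}): φ is false.
  s2 (successors {s0, s3, s4, s5}): φ is false.
  s3 (successors {s1, s2, s3}): φ is false.
  s4 (successors {s1, s2, s4, s5, s7}): φ is false.
  s5 (successors {s0, s1, s3, s5, s6}): φ is false.
  s6 (successors ∅): φ is true.
  s7 (successors {s0, s2, s3, s4, s6}): φ is false.
For instance, at s1:
  At s1: \Box ((q \lor p) \land p) requires (q \lor p) \land p at every successor {s0, s2, s3, s5, s6, s7}.
    (q \lor p) \land p fails at s3, so \Box ((q \lor p) \land p) is false at s1.
Satisfying worlds: {s6}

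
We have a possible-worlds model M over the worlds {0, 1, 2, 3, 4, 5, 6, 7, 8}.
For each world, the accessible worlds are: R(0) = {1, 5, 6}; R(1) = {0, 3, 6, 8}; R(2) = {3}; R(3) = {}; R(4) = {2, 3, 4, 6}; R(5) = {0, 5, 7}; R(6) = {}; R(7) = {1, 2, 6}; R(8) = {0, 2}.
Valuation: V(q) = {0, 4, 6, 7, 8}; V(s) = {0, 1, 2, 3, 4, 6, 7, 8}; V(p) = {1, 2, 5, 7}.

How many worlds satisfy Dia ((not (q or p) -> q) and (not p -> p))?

5

Recall that Dia ψ holds at a world iff ψ holds at some accessible world.
Let φ = Dia ((not (q or p) -> q) and (not p -> p)). Evaluate φ at each world:
  0 (successors {1, 5, 6}): φ is true.
  1 (successors {0, 3, 6, 8}): φ is false.
  2 (successors {3}): φ is false.
  3 (successors ∅): φ is false.
  4 (successors {2, 3, 4, 6}): φ is true.
  5 (successors {0, 5, 7}): φ is true.
  6 (successors ∅): φ is false.
  7 (successors {1, 2, 6}): φ is true.
  8 (successors {0, 2}): φ is true.
For instance, at 4:
  At 4: Dia ((not (q or p) -> q) and (not p -> p)) requires (not (q or p) -> q) and (not p -> p) at some successor in {2, 3, 4, 6}.
    (not (q or p) -> q) and (not p -> p) holds at 2, so Dia ((not (q or p) -> q) and (not p -> p)) is true at 4.
Satisfying worlds: {0, 4, 5, 7, 8}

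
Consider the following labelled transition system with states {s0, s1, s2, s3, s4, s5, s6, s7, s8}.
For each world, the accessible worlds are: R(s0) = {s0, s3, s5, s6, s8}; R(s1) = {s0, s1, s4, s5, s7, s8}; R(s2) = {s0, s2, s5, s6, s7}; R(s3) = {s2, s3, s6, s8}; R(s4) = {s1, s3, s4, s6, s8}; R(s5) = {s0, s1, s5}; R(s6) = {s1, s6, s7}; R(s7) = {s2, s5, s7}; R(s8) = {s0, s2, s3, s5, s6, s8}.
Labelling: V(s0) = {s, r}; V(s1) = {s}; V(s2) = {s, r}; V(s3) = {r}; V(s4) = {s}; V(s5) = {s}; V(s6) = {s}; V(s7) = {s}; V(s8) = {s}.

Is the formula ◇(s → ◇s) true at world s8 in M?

At s8: ◇(s → ◇s) requires s → ◇s at some successor in {s0, s2, s3, s5, s6, s8}.
  s → ◇s holds at s0, so ◇(s → ◇s) is true at s8.
    At s0: s is true, ◇s is true, so s → ◇s is true.
      At s0: ◇s requires s at some successor in {s0, s3, s5, s6, s8}.
        s holds at s0, so ◇s is true at s0.

Yes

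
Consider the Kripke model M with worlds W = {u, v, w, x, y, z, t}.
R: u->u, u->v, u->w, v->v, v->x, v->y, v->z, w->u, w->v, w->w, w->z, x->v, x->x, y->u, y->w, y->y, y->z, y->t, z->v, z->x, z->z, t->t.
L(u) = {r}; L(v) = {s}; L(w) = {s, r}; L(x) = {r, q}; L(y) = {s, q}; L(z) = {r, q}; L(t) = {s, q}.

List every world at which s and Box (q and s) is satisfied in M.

t

Recall that Box ψ holds at a world iff ψ holds at every accessible world, and Dia ψ holds iff ψ holds at some accessible world.
Let φ = s and Box (q and s). Evaluate φ at each world:
  u (successors {u, v, w}): φ is false.
  v (successors {v, x, y, z}): φ is false.
  w (successors {u, v, w, z}): φ is false.
  x (successors {v, x}): φ is false.
  y (successors {u, w, y, z, t}): φ is false.
  z (successors {v, x, z}): φ is false.
  t (successors {t}): φ is true.
For instance, at u:
  At u: s is false, Box (q and s) is false, so s and Box (q and s) is false.
    At u: Box (q and s) requires q and s at every successor {u, v, w}.
      q and s fails at u, so Box (q and s) is false at u.
Satisfying worlds: {t}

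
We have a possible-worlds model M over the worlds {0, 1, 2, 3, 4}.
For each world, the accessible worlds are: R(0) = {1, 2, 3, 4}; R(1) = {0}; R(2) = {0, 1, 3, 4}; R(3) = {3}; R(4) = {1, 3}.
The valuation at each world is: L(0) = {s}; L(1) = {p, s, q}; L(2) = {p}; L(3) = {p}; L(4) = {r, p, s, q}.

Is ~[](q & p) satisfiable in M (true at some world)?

Let φ = ~[](q & p). Evaluate φ at each world:
  0 (successors {1, 2, 3, 4}): φ is true.
  1 (successors {0}): φ is true.
  2 (successors {0, 1, 3, 4}): φ is true.
  3 (successors {3}): φ is true.
  4 (successors {1, 3}): φ is true.
Detail at 0 (witness):
  At 0: [](q & p) is false, so ~[](q & p) is true.
    At 0: [](q & p) requires q & p at every successor {1, 2, 3, 4}.
      q & p fails at 2, so [](q & p) is false at 0.

Yes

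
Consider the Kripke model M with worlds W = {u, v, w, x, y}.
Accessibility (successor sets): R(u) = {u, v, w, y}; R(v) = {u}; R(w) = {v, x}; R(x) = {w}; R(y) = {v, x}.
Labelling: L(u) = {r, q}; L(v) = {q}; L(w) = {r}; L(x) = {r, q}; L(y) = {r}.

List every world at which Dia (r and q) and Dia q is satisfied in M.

Recall that Dia ψ holds at a world iff ψ holds at some accessible world.
Let φ = Dia (r and q) and Dia q. Evaluate φ at each world:
  u (successors {u, v, w, y}): φ is true.
  v (successors {u}): φ is true.
  w (successors {v, x}): φ is true.
  x (successors {w}): φ is false.
  y (successors {v, x}): φ is true.
For instance, at w:
  At w: Dia (r and q) is true, Dia q is true, so Dia (r and q) and Dia q is true.
    At w: Dia (r and q) requires r and q at some successor in {v, x}.
      r and q holds at x, so Dia (r and q) is true at w.
    At w: Dia q requires q at some successor in {v, x}.
      q holds at v, so Dia q is true at w.
Satisfying worlds: {u, v, w, y}

u, v, w, y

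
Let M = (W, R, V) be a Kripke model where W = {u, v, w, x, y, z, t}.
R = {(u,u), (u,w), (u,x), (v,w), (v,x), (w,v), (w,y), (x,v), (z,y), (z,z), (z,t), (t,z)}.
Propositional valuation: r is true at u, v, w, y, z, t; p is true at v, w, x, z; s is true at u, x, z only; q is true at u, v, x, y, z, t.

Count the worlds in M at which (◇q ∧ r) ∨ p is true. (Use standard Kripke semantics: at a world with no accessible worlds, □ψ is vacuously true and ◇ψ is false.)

Let φ = (◇q ∧ r) ∨ p. Evaluate φ at each world:
  u (successors {u, w, x}): φ is true.
  v (successors {w, x}): φ is true.
  w (successors {v, y}): φ is true.
  x (successors {v}): φ is true.
  y (successors ∅): φ is false.
  z (successors {y, z, t}): φ is true.
  t (successors {z}): φ is true.
For instance, at u:
  At u: ◇q ∧ r is true, p is false, so (◇q ∧ r) ∨ p is true.
    At u: ◇q is true, r is true, so ◇q ∧ r is true.
      At u: ◇q requires q at some successor in {u, w, x}.
        q holds at u, so ◇q is true at u.
Satisfying worlds: {u, v, w, x, z, t}

6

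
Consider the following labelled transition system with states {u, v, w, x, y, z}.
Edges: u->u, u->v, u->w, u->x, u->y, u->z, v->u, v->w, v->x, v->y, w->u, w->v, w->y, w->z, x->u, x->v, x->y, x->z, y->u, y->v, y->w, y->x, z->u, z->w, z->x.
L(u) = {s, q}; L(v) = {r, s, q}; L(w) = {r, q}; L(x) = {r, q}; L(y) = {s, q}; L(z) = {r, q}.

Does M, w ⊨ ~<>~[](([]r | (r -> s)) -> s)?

Yes

At w: <>~[](([]r | (r -> s)) -> s) is false, so ~<>~[](([]r | (r -> s)) -> s) is true.
  At w: <>~[](([]r | (r -> s)) -> s) requires ~[](([]r | (r -> s)) -> s) at some successor in {u, v, y, z}.
    At u: ~[](([]r | (r -> s)) -> s) is false.
    At v: ~[](([]r | (r -> s)) -> s) is false.
    At y: ~[](([]r | (r -> s)) -> s) is false.
    At z: ~[](([]r | (r -> s)) -> s) is false.
  So <>~[](([]r | (r -> s)) -> s) is false at w.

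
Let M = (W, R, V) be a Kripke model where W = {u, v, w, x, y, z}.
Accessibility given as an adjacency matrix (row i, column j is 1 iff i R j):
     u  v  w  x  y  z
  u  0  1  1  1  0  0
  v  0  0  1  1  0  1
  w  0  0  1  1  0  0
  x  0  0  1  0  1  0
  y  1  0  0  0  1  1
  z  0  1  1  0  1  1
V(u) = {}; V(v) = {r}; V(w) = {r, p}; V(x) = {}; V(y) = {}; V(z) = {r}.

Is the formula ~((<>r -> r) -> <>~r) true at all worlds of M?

Let φ = ~((<>r -> r) -> <>~r). Evaluate φ at each world:
  u (successors {v, w, x}): φ is false.
  v (successors {w, x, z}): φ is false.
  w (successors {w, x}): φ is false.
  x (successors {w, y}): φ is false.
  y (successors {u, y, z}): φ is false.
  z (successors {v, w, y, z}): φ is false.
Detail at u (counterexample):
  At u: (<>r -> r) -> <>~r is true, so ~((<>r -> r) -> <>~r) is false.
    At u: <>r -> r is false, <>~r is true, so (<>r -> r) -> <>~r is true.
      At u: <>r is true, r is false, so <>r -> r is false.
      At u: <>~r requires ~r at some successor in {v, w, x}.
        ~r holds at x, so <>~r is true at u.

No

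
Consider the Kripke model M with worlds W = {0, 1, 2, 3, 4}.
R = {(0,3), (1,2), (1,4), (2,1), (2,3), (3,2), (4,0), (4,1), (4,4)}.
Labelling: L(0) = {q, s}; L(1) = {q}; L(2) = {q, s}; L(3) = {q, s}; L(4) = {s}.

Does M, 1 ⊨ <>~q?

Yes

At 1: <>~q requires ~q at some successor in {2, 4}.
  ~q holds at 4, so <>~q is true at 1.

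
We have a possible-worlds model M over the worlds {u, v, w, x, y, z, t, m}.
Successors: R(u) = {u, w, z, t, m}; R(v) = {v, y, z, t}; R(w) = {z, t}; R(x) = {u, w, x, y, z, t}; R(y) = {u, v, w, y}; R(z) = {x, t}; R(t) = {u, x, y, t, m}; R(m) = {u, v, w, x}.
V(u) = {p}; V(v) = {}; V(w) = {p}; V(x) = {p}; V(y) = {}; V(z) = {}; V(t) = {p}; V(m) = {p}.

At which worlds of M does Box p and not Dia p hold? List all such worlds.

none

Recall that Box ψ holds at a world iff ψ holds at every accessible world, and Dia ψ holds iff ψ holds at some accessible world.
Let φ = Box p and not Dia p. Evaluate φ at each world:
  u (successors {u, w, z, t, m}): φ is false.
  v (successors {v, y, z, t}): φ is false.
  w (successors {z, t}): φ is false.
  x (successors {u, w, x, y, z, t}): φ is false.
  y (successors {u, v, w, y}): φ is false.
  z (successors {x, t}): φ is false.
  t (successors {u, x, y, t, m}): φ is false.
  m (successors {u, v, w, x}): φ is false.
For instance, at m:
  At m: Box p is false, not Dia p is false, so Box p and not Dia p is false.
    At m: Box p requires p at every successor {u, v, w, x}.
      p fails at v, so Box p is false at m.
    At m: Dia p is true, so not Dia p is false.
      At m: Dia p requires p at some successor in {u, v, w, x}.
        p holds at u, so Dia p is true at m.
Satisfying worlds: none.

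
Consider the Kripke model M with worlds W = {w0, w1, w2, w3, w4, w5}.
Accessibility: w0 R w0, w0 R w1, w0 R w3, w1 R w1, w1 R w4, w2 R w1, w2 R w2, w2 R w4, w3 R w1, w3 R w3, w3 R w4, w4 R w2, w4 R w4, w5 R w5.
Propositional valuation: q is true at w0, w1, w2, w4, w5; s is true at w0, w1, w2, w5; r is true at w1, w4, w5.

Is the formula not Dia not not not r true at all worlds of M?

No

Let φ = not Dia not not not r. Evaluate φ at each world:
  w0 (successors {w0, w1, w3}): φ is false.
  w1 (successors {w1, w4}): φ is true.
  w2 (successors {w1, w2, w4}): φ is false.
  w3 (successors {w1, w3, w4}): φ is false.
  w4 (successors {w2, w4}): φ is false.
  w5 (successors {w5}): φ is true.
Detail at w0 (counterexample):
  At w0: Dia not not not r is true, so not Dia not not not r is false.
    At w0: Dia not not not r requires not not not r at some successor in {w0, w1, w3}.
      not not not r holds at w0, so Dia not not not r is true at w0.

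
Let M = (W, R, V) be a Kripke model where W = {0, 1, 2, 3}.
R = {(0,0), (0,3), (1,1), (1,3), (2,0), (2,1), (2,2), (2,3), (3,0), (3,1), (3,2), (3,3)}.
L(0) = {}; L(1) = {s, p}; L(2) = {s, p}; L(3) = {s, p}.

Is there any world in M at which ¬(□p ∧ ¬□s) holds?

Recall that □ψ holds at a world iff ψ holds at every accessible world, and ◇ψ holds iff ψ holds at some accessible world.
Let φ = ¬(□p ∧ ¬□s). Evaluate φ at each world:
  0 (successors {0, 3}): φ is true.
  1 (successors {1, 3}): φ is true.
  2 (successors {0, 1, 2, 3}): φ is true.
  3 (successors {0, 1, 2, 3}): φ is true.
Detail at 0 (witness):
  At 0: □p ∧ ¬□s is false, so ¬(□p ∧ ¬□s) is true.
    At 0: □p is false, ¬□s is true, so □p ∧ ¬□s is false.
      At 0: □p requires p at every successor {0, 3}.
        p fails at 0, so □p is false at 0.
      At 0: □s is false, so ¬□s is true.

Yes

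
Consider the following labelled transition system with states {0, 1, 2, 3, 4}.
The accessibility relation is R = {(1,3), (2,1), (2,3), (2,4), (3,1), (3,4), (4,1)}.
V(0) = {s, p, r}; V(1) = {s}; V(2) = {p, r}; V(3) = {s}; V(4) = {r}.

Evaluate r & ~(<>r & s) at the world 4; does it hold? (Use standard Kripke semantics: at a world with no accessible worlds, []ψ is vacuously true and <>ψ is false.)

Yes

Recall that <>ψ holds at a world iff ψ holds at some accessible world.
At 4: r is true, ~(<>r & s) is true, so r & ~(<>r & s) is true.
  At 4: <>r & s is false, so ~(<>r & s) is true.
    At 4: <>r is false, s is false, so <>r & s is false.
      At 4: <>r requires r at some successor in {1}.
        At 1: r is false.
      So <>r is false at 4.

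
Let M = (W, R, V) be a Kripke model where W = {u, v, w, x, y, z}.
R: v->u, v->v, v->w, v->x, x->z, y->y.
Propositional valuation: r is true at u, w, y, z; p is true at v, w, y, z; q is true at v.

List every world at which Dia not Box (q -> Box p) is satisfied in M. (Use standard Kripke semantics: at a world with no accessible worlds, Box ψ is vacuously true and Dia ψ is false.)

Let φ = Dia not Box (q -> Box p). Evaluate φ at each world:
  u (successors ∅): φ is false.
  v (successors {u, v, w, x}): φ is true.
  w (successors ∅): φ is false.
  x (successors {z}): φ is false.
  y (successors {y}): φ is false.
  z (successors ∅): φ is false.
For instance, at x:
  At x: Dia not Box (q -> Box p) requires not Box (q -> Box p) at some successor in {z}.
    At z: not Box (q -> Box p) is false.
  So Dia not Box (q -> Box p) is false at x.
Satisfying worlds: {v}

v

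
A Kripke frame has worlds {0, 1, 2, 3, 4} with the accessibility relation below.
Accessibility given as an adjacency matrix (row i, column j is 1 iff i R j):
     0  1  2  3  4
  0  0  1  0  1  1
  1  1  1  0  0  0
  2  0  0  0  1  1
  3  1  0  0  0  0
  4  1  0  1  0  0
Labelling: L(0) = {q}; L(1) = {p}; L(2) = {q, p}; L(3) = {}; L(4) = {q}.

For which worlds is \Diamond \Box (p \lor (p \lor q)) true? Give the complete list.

Recall that \Box ψ holds at a world iff ψ holds at every accessible world, and \Diamond ψ holds iff ψ holds at some accessible world.
Let φ = \Diamond \Box (p \lor (p \lor q)). Evaluate φ at each world:
  0 (successors {1, 3, 4}): φ is true.
  1 (successors {0, 1}): φ is true.
  2 (successors {3, 4}): φ is true.
  3 (successors {0}): φ is false.
  4 (successors {0, 2}): φ is false.
For instance, at 2:
  At 2: \Diamond \Box (p \lor (p \lor q)) requires \Box (p \lor (p \lor q)) at some successor in {3, 4}.
    \Box (p \lor (p \lor q)) holds at 3, so \Diamond \Box (p \lor (p \lor q)) is true at 2.
      At 3: \Box (p \lor (p \lor q)) requires p \lor (p \lor q) at every successor {0}.
        At 0: p \lor (p \lor q) is true.
      So \Box (p \lor (p \lor q)) is true at 3.
Satisfying worlds: {0, 1, 2}

0, 1, 2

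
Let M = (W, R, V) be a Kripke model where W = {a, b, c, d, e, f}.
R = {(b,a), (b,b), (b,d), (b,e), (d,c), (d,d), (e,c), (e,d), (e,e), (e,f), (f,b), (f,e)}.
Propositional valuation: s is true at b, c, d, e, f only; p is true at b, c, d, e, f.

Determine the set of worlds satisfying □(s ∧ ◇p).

Let φ = □(s ∧ ◇p). Evaluate φ at each world:
  a (successors ∅): φ is true.
  b (successors {a, b, d, e}): φ is false.
  c (successors ∅): φ is true.
  d (successors {c, d}): φ is false.
  e (successors {c, d, e, f}): φ is false.
  f (successors {b, e}): φ is true.
For instance, at f:
  At f: □(s ∧ ◇p) requires s ∧ ◇p at every successor {b, e}.
      At b: s is true, ◇p is true, so s ∧ ◇p is true.
      At e: s is true, ◇p is true, so s ∧ ◇p is true.
  So □(s ∧ ◇p) is true at f.
Satisfying worlds: {a, c, f}

a, c, f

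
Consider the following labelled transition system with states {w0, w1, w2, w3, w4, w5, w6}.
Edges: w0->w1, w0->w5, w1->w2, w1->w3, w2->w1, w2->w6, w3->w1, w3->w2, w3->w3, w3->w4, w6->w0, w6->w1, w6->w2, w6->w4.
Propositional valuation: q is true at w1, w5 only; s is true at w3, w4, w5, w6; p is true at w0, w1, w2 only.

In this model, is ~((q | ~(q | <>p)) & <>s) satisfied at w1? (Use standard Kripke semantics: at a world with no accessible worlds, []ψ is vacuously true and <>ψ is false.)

No

Recall that <>ψ holds at a world iff ψ holds at some accessible world.
At w1: (q | ~(q | <>p)) & <>s is true, so ~((q | ~(q | <>p)) & <>s) is false.
  At w1: q | ~(q | <>p) is true, <>s is true, so (q | ~(q | <>p)) & <>s is true.
    At w1: q is true, ~(q | <>p) is false, so q | ~(q | <>p) is true.
      At w1: q | <>p is true, so ~(q | <>p) is false.
    At w1: <>s requires s at some successor in {w2, w3}.
      s holds at w3, so <>s is true at w1.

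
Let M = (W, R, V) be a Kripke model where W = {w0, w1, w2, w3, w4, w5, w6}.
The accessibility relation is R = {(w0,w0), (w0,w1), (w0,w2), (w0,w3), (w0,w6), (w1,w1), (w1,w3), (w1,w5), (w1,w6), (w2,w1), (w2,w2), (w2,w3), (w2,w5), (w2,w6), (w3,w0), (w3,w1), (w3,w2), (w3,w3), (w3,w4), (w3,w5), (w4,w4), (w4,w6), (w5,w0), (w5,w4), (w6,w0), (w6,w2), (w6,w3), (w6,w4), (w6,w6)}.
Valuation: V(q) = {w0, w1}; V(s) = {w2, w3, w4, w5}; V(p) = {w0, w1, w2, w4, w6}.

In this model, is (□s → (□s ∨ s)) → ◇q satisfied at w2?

Yes

Recall that □ψ holds at a world iff ψ holds at every accessible world, and ◇ψ holds iff ψ holds at some accessible world.
At w2: □s → (□s ∨ s) is true, ◇q is true, so (□s → (□s ∨ s)) → ◇q is true.
  At w2: □s is false, □s ∨ s is true, so □s → (□s ∨ s) is true.
    At w2: □s requires s at every successor {w1, w2, w3, w5, w6}.
      s fails at w1, so □s is false at w2.
    At w2: □s is false, s is true, so □s ∨ s is true.
      At w2: □s requires s at every successor {w1, w2, w3, w5, w6}.
        s fails at w1, so □s is false at w2.
  At w2: ◇q requires q at some successor in {w1, w2, w3, w5, w6}.
    q holds at w1, so ◇q is true at w2.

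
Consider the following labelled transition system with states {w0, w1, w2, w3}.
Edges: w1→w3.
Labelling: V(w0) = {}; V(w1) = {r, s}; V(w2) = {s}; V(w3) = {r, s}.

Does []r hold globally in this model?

Let φ = []r. Evaluate φ at each world:
  w0 (successors ∅): φ is true.
  w1 (successors {w3}): φ is true.
  w2 (successors ∅): φ is true.
  w3 (successors ∅): φ is true.
For instance, at w1:
  At w1: []r requires r at every successor {w3}.
    At w3: r is true.
  So []r is true at w1.

Yes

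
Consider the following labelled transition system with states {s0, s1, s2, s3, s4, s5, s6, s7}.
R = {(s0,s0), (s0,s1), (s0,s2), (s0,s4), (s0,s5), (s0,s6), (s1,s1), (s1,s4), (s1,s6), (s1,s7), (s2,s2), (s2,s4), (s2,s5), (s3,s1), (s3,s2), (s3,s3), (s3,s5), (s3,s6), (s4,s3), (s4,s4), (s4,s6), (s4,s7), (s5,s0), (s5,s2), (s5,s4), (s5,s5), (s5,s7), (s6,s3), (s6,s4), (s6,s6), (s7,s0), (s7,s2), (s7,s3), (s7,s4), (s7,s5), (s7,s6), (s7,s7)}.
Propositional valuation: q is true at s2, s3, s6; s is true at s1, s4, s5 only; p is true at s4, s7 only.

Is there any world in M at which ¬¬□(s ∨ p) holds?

Let φ = ¬¬□(s ∨ p). Evaluate φ at each world:
  s0 (successors {s0, s1, s2, s4, s5, s6}): φ is false.
  s1 (successors {s1, s4, s6, s7}): φ is false.
  s2 (successors {s2, s4, s5}): φ is false.
  s3 (successors {s1, s2, s3, s5, s6}): φ is false.
  s4 (successors {s3, s4, s6, s7}): φ is false.
  s5 (successors {s0, s2, s4, s5, s7}): φ is false.
  s6 (successors {s3, s4, s6}): φ is false.
  s7 (successors {s0, s2, s3, s4, s5, s6, s7}): φ is false.
For instance, at s2:
  At s2: ¬□(s ∨ p) is true, so ¬¬□(s ∨ p) is false.
    At s2: □(s ∨ p) is false, so ¬□(s ∨ p) is true.
      At s2: □(s ∨ p) requires s ∨ p at every successor {s2, s4, s5}.
        s ∨ p fails at s2, so □(s ∨ p) is false at s2.

No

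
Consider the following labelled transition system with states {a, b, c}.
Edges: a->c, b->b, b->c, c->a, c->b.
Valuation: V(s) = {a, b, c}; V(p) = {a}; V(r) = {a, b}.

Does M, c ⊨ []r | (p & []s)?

Yes

At c: []r is true, p & []s is false, so []r | (p & []s) is true.
  At c: []r requires r at every successor {a, b}.
    At a: r is true.
    At b: r is true.
  So []r is true at c.
  At c: p is false, []s is true, so p & []s is false.
    At c: []s requires s at every successor {a, b}.
      At a: s is true.
      At b: s is true.
    So []s is true at c.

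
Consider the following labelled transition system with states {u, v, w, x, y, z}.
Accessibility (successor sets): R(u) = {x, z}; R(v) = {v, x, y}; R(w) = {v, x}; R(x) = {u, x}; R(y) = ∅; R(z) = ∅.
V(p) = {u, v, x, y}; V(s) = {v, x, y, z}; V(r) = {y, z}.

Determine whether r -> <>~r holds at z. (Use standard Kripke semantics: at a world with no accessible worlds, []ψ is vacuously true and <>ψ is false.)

At z: r is true, <>~r is false, so r -> <>~r is false.
  At z: no accessible worlds, so <>~r is false.

No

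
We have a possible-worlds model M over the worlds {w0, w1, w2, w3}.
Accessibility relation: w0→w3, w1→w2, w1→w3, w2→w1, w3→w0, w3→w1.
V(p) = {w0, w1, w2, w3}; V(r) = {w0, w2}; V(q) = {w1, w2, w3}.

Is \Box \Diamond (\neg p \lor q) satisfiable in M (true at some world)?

Recall that \Box ψ holds at a world iff ψ holds at every accessible world, and \Diamond ψ holds iff ψ holds at some accessible world.
Let φ = \Box \Diamond (\neg p \lor q). Evaluate φ at each world:
  w0 (successors {w3}): φ is true.
  w1 (successors {w2, w3}): φ is true.
  w2 (successors {w1}): φ is true.
  w3 (successors {w0, w1}): φ is true.
Detail at w0 (witness):
  At w0: \Box \Diamond (\neg p \lor q) requires \Diamond (\neg p \lor q) at every successor {w3}.
      At w3: \Diamond (\neg p \lor q) requires \neg p \lor q at some successor in {w0, w1}.
        \neg p \lor q holds at w1, so \Diamond (\neg p \lor q) is true at w3.
  So \Box \Diamond (\neg p \lor q) is true at w0.

Yes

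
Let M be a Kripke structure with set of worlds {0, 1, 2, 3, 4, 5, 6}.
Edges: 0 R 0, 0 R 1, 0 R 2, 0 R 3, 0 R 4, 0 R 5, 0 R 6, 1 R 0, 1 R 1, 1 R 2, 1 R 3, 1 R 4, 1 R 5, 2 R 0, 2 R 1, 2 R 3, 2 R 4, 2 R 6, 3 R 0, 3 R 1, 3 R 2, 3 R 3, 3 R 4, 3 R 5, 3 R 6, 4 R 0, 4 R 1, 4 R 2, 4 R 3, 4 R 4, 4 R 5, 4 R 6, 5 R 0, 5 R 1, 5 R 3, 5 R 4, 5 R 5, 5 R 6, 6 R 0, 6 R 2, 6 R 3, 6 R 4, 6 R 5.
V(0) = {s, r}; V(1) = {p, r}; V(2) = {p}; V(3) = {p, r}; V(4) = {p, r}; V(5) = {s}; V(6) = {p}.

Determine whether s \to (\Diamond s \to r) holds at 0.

At 0: s is true, \Diamond s \to r is true, so s \to (\Diamond s \to r) is true.
  At 0: \Diamond s is true, r is true, so \Diamond s \to r is true.
    At 0: \Diamond s requires s at some successor in {0, 1, 2, 3, 4, 5, 6}.
      s holds at 0, so \Diamond s is true at 0.

Yes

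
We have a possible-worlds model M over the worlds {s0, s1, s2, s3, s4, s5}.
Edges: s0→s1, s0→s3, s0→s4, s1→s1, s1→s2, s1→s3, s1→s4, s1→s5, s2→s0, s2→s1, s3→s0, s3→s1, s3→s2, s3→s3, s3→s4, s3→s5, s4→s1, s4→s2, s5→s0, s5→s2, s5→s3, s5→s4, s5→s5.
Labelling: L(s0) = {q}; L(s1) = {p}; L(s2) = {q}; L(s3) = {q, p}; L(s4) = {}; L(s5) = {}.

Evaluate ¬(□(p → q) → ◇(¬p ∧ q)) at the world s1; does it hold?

No

At s1: □(p → q) → ◇(¬p ∧ q) is true, so ¬(□(p → q) → ◇(¬p ∧ q)) is false.
  At s1: □(p → q) is false, ◇(¬p ∧ q) is true, so □(p → q) → ◇(¬p ∧ q) is true.
    At s1: □(p → q) requires p → q at every successor {s1, s2, s3, s4, s5}.
      p → q fails at s1, so □(p → q) is false at s1.
    At s1: ◇(¬p ∧ q) requires ¬p ∧ q at some successor in {s1, s2, s3, s4, s5}.
      ¬p ∧ q holds at s2, so ◇(¬p ∧ q) is true at s1.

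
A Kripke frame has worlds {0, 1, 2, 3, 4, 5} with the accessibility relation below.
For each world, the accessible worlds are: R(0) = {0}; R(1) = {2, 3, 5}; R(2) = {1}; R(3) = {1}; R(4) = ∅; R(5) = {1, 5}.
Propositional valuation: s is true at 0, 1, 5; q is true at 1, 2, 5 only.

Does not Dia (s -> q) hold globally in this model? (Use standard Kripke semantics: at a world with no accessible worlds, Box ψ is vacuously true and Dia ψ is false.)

No

Let φ = not Dia (s -> q). Evaluate φ at each world:
  0 (successors {0}): φ is true.
  1 (successors {2, 3, 5}): φ is false.
  2 (successors {1}): φ is false.
  3 (successors {1}): φ is false.
  4 (successors ∅): φ is true.
  5 (successors {1, 5}): φ is false.
Detail at 1 (counterexample):
  At 1: Dia (s -> q) is true, so not Dia (s -> q) is false.
    At 1: Dia (s -> q) requires s -> q at some successor in {2, 3, 5}.
      s -> q holds at 2, so Dia (s -> q) is true at 1.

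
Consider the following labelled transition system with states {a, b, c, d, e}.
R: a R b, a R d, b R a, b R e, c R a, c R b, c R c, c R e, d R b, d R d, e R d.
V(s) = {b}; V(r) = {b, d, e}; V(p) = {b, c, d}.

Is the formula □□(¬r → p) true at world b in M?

Yes

Recall that □ψ holds at a world iff ψ holds at every accessible world, and ◇ψ holds iff ψ holds at some accessible world.
At b: □□(¬r → p) requires □(¬r → p) at every successor {a, e}.
    At a: □(¬r → p) requires ¬r → p at every successor {b, d}.
      At b: ¬r → p is true.
      At d: ¬r → p is true.
    So □(¬r → p) is true at a.
    At e: □(¬r → p) requires ¬r → p at every successor {d}.
      At d: ¬r → p is true.
    So □(¬r → p) is true at e.
So □□(¬r → p) is true at b.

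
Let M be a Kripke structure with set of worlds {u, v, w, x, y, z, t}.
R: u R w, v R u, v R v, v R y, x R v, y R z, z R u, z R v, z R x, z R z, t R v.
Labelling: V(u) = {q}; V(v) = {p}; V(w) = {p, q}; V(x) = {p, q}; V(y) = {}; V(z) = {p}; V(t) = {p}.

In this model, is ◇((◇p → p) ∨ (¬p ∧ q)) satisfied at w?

At w: no accessible worlds, so ◇((◇p → p) ∨ (¬p ∧ q)) is false.

No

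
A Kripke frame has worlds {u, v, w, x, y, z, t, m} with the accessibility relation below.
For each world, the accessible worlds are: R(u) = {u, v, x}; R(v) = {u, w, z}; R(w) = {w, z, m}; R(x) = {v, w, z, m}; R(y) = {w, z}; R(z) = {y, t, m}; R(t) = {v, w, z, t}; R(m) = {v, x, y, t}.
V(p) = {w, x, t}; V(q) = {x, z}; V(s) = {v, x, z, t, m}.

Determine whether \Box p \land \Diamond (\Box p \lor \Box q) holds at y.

No

Recall that \Box ψ holds at a world iff ψ holds at every accessible world, and \Diamond ψ holds iff ψ holds at some accessible world.
At y: \Box p is false, \Diamond (\Box p \lor \Box q) is false, so \Box p \land \Diamond (\Box p \lor \Box q) is false.
  At y: \Box p requires p at every successor {w, z}.
    p fails at z, so \Box p is false at y.
  At y: \Diamond (\Box p \lor \Box q) requires \Box p \lor \Box q at some successor in {w, z}.
    At w: \Box p \lor \Box q is false.
    At z: \Box p \lor \Box q is false.
  So \Diamond (\Box p \lor \Box q) is false at y.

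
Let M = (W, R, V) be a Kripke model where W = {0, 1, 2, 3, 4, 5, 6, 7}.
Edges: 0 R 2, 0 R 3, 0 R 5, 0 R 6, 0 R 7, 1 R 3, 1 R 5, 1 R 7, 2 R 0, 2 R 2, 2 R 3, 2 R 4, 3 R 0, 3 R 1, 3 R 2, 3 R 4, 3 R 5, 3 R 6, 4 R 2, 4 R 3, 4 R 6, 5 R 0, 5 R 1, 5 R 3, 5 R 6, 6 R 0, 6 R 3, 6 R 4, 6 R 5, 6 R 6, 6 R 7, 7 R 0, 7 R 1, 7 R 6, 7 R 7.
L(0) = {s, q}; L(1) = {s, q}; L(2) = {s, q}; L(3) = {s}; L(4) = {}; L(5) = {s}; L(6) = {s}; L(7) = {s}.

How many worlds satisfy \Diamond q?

Let φ = \Diamond q. Evaluate φ at each world:
  0 (successors {2, 3, 5, 6, 7}): φ is true.
  1 (successors {3, 5, 7}): φ is false.
  2 (successors {0, 2, 3, 4}): φ is true.
  3 (successors {0, 1, 2, 4, 5, 6}): φ is true.
  4 (successors {2, 3, 6}): φ is true.
  5 (successors {0, 1, 3, 6}): φ is true.
  6 (successors {0, 3, 4, 5, 6, 7}): φ is true.
  7 (successors {0, 1, 6, 7}): φ is true.
For instance, at 4:
  At 4: \Diamond q requires q at some successor in {2, 3, 6}.
    q holds at 2, so \Diamond q is true at 4.
Satisfying worlds: {0, 2, 3, 4, 5, 6, 7}

7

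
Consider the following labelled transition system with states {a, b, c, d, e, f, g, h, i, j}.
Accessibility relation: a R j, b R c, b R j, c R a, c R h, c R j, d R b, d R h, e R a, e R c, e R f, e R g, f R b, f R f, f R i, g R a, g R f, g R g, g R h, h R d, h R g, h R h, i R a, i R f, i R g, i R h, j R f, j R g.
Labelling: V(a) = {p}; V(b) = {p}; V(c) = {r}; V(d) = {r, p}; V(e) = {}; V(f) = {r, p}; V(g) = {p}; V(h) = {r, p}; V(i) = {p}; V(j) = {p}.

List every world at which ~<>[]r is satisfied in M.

a, b, c, d, e, f, g, h, i, j

Let φ = ~<>[]r. Evaluate φ at each world:
  a (successors {j}): φ is true.
  b (successors {c, j}): φ is true.
  c (successors {a, h, j}): φ is true.
  d (successors {b, h}): φ is true.
  e (successors {a, c, f, g}): φ is true.
  f (successors {b, f, i}): φ is true.
  g (successors {a, f, g, h}): φ is true.
  h (successors {d, g, h}): φ is true.
  i (successors {a, f, g, h}): φ is true.
  j (successors {f, g}): φ is true.
For instance, at f:
  At f: <>[]r is false, so ~<>[]r is true.
    At f: <>[]r requires []r at some successor in {b, f, i}.
      At b: []r is false.
      At f: []r is false.
      At i: []r is false.
    So <>[]r is false at f.
Satisfying worlds: {a, b, c, d, e, f, g, h, i, j}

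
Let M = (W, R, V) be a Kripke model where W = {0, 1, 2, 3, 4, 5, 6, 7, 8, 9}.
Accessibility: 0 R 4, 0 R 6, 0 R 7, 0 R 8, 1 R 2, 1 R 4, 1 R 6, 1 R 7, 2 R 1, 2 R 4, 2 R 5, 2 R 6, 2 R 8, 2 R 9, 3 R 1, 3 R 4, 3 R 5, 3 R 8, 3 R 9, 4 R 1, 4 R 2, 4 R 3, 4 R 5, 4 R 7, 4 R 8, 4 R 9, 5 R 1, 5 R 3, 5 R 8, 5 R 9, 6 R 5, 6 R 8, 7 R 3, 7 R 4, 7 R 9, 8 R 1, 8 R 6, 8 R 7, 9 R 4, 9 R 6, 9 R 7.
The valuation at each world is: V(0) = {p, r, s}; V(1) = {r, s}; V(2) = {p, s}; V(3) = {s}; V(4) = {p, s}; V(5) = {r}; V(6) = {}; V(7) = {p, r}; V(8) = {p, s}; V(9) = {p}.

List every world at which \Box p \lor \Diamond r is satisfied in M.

Let φ = \Box p \lor \Diamond r. Evaluate φ at each world:
  0 (successors {4, 6, 7, 8}): φ is true.
  1 (successors {2, 4, 6, 7}): φ is true.
  2 (successors {1, 4, 5, 6, 8, 9}): φ is true.
  3 (successors {1, 4, 5, 8, 9}): φ is true.
  4 (successors {1, 2, 3, 5, 7, 8, 9}): φ is true.
  5 (successors {1, 3, 8, 9}): φ is true.
  6 (successors {5, 8}): φ is true.
  7 (successors {3, 4, 9}): φ is false.
  8 (successors {1, 6, 7}): φ is true.
  9 (successors {4, 6, 7}): φ is true.
For instance, at 4:
  At 4: \Box p is false, \Diamond r is true, so \Box p \lor \Diamond r is true.
    At 4: \Box p requires p at every successor {1, 2, 3, 5, 7, 8, 9}.
      p fails at 1, so \Box p is false at 4.
    At 4: \Diamond r requires r at some successor in {1, 2, 3, 5, 7, 8, 9}.
      r holds at 1, so \Diamond r is true at 4.
Satisfying worlds: {0, 1, 2, 3, 4, 5, 6, 8, 9}

0, 1, 2, 3, 4, 5, 6, 8, 9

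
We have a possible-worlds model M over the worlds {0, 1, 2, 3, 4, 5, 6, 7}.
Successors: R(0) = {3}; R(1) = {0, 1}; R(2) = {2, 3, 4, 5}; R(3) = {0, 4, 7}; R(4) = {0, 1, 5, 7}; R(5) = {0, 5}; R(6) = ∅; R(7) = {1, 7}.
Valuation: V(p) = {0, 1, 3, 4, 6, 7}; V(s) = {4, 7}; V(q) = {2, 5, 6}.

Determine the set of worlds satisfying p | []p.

0, 1, 3, 4, 6, 7

Recall that []ψ holds at a world iff ψ holds at every accessible world, and <>ψ holds iff ψ holds at some accessible world.
Let φ = p | []p. Evaluate φ at each world:
  0 (successors {3}): φ is true.
  1 (successors {0, 1}): φ is true.
  2 (successors {2, 3, 4, 5}): φ is false.
  3 (successors {0, 4, 7}): φ is true.
  4 (successors {0, 1, 5, 7}): φ is true.
  5 (successors {0, 5}): φ is false.
  6 (successors ∅): φ is true.
  7 (successors {1, 7}): φ is true.
For instance, at 3:
  At 3: p is true, []p is true, so p | []p is true.
    At 3: []p requires p at every successor {0, 4, 7}.
      At 0: p is true.
      At 4: p is true.
      At 7: p is true.
    So []p is true at 3.
Satisfying worlds: {0, 1, 3, 4, 6, 7}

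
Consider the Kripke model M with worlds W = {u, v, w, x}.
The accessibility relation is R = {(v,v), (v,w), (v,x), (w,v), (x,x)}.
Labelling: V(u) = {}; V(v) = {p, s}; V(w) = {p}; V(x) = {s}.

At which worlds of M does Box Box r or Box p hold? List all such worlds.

u, w

Recall that Box ψ holds at a world iff ψ holds at every accessible world, and Dia ψ holds iff ψ holds at some accessible world.
Let φ = Box Box r or Box p. Evaluate φ at each world:
  u (successors ∅): φ is true.
  v (successors {v, w, x}): φ is false.
  w (successors {v}): φ is true.
  x (successors {x}): φ is false.
For instance, at v:
  At v: Box Box r is false, Box p is false, so Box Box r or Box p is false.
    At v: Box Box r requires Box r at every successor {v, w, x}.
      Box r fails at v, so Box Box r is false at v.
    At v: Box p requires p at every successor {v, w, x}.
      p fails at x, so Box p is false at v.
Satisfying worlds: {u, w}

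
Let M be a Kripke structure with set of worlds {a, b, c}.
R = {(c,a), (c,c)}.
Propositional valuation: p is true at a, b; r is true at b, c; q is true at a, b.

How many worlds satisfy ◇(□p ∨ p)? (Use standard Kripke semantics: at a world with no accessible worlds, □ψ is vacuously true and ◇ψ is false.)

Let φ = ◇(□p ∨ p). Evaluate φ at each world:
  a (successors ∅): φ is false.
  b (successors ∅): φ is false.
  c (successors {a, c}): φ is true.
For instance, at c:
  At c: ◇(□p ∨ p) requires □p ∨ p at some successor in {a, c}.
    □p ∨ p holds at a, so ◇(□p ∨ p) is true at c.
      At a: □p is true, p is true, so □p ∨ p is true.
Satisfying worlds: {c}

1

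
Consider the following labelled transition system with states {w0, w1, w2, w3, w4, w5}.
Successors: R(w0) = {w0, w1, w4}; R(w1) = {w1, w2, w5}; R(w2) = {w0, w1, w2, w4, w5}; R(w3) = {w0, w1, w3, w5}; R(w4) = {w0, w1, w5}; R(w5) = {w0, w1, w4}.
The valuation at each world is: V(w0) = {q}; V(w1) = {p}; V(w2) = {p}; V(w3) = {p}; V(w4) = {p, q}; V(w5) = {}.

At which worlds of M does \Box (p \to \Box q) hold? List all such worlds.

none

Let φ = \Box (p \to \Box q). Evaluate φ at each world:
  w0 (successors {w0, w1, w4}): φ is false.
  w1 (successors {w1, w2, w5}): φ is false.
  w2 (successors {w0, w1, w2, w4, w5}): φ is false.
  w3 (successors {w0, w1, w3, w5}): φ is false.
  w4 (successors {w0, w1, w5}): φ is false.
  w5 (successors {w0, w1, w4}): φ is false.
For instance, at w1:
  At w1: \Box (p \to \Box q) requires p \to \Box q at every successor {w1, w2, w5}.
    p \to \Box q fails at w1, so \Box (p \to \Box q) is false at w1.
      At w1: p is true, \Box q is false, so p \to \Box q is false.
Satisfying worlds: none.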